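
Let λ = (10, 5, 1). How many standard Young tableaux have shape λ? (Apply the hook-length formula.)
# SYT of shape (10, 5, 1) = 20020

Hook-length formula: f^λ = n! / Π hook(c), product over all cells c of the Young diagram. For λ = (10, 5, 1), n = 16 boxes. Hook lengths by row (left-to-right, top-to-bottom): [12, 10, 9, 8, 7, 5, 4, 3, 2, 1]; [6, 4, 3, 2, 1]; [1]. Product of hooks = 1045094400. So f^λ = 16! / 1045094400 = 20922789888000 / 1045094400 = 20020.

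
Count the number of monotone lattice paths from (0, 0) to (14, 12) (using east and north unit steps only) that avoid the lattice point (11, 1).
Number of paths = 9653332

Total paths from (0, 0) to (14, 12): C(26, 14) = 9657700. Paths through (11, 1): (paths (0, 0) → (11, 1)) × (paths (11, 1) → (14, 12)) = C(12, 11) · C(14, 3) = 12 · 364 = 4368. Avoidance count = 9657700 − 4368 = 9653332.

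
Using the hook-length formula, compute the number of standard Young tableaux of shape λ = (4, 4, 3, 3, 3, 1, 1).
# SYT of shape (4, 4, 3, 3, 3, 1, 1) = 8868288

Hook-length formula: f^λ = n! / Π hook(c), product over all cells c of the Young diagram. For λ = (4, 4, 3, 3, 3, 1, 1), n = 19 boxes. Hook lengths by row (left-to-right, top-to-bottom): [10, 7, 6, 2]; [9, 6, 5, 1]; [7, 4, 3]; [6, 3, 2]; [5, 2, 1]; [2]; [1]. Product of hooks = 13716864000. So f^λ = 19! / 13716864000 = 121645100408832000 / 13716864000 = 8868288.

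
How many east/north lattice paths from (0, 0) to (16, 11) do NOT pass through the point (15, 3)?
Number of paths = 13030551

Total paths from (0, 0) to (16, 11): C(27, 16) = 13037895. Paths through (15, 3): (paths (0, 0) → (15, 3)) × (paths (15, 3) → (16, 11)) = C(18, 15) · C(9, 1) = 816 · 9 = 7344. Avoidance count = 13037895 − 7344 = 13030551.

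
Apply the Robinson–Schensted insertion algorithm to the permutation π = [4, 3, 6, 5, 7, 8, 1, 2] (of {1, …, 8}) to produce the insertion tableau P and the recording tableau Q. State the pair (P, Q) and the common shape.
P = [1, 2, 7, 8] / [3, 5] / [4, 6];  Q = [1, 3, 5, 6] / [2, 4] / [7, 8];  common shape = (4, 2, 2)

Row-insert the values π_1, π_2, … into P one at a time, bumping the leftmost entry strictly greater than the inserted value down to the next row. The recording tableau Q records, in position (i, j), the step at which that cell was added to P.
  Insert 4 (step 1): P = [4];  Q = [1]
  Insert 3 (step 2): P = [3] / [4];  Q = [1] / [2]
  Insert 6 (step 3): P = [3, 6] / [4];  Q = [1, 3] / [2]
  Insert 5 (step 4): P = [3, 5] / [4, 6];  Q = [1, 3] / [2, 4]
  Insert 7 (step 5): P = [3, 5, 7] / [4, 6];  Q = [1, 3, 5] / [2, 4]
  Insert 8 (step 6): P = [3, 5, 7, 8] / [4, 6];  Q = [1, 3, 5, 6] / [2, 4]
  Insert 1 (step 7): P = [1, 5, 7, 8] / [3, 6] / [4];  Q = [1, 3, 5, 6] / [2, 4] / [7]
  Insert 2 (step 8): P = [1, 2, 7, 8] / [3, 5] / [4, 6];  Q = [1, 3, 5, 6] / [2, 4] / [7, 8]
Final shape: (4, 2, 2).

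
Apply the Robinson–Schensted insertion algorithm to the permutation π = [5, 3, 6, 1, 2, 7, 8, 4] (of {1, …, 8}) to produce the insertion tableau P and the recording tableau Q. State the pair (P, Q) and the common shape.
P = [1, 2, 4, 8] / [3, 6, 7] / [5];  Q = [1, 3, 6, 7] / [2, 5, 8] / [4];  common shape = (4, 3, 1)

Row-insert the values π_1, π_2, … into P one at a time, bumping the leftmost entry strictly greater than the inserted value down to the next row. The recording tableau Q records, in position (i, j), the step at which that cell was added to P.
  Insert 5 (step 1): P = [5];  Q = [1]
  Insert 3 (step 2): P = [3] / [5];  Q = [1] / [2]
  Insert 6 (step 3): P = [3, 6] / [5];  Q = [1, 3] / [2]
  Insert 1 (step 4): P = [1, 6] / [3] / [5];  Q = [1, 3] / [2] / [4]
  Insert 2 (step 5): P = [1, 2] / [3, 6] / [5];  Q = [1, 3] / [2, 5] / [4]
  Insert 7 (step 6): P = [1, 2, 7] / [3, 6] / [5];  Q = [1, 3, 6] / [2, 5] / [4]
  Insert 8 (step 7): P = [1, 2, 7, 8] / [3, 6] / [5];  Q = [1, 3, 6, 7] / [2, 5] / [4]
  Insert 4 (step 8): P = [1, 2, 4, 8] / [3, 6, 7] / [5];  Q = [1, 3, 6, 7] / [2, 5, 8] / [4]
Final shape: (4, 3, 1).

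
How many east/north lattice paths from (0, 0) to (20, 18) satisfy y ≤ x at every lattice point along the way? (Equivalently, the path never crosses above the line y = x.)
Number of paths = 4796857230

By the reflection principle (André's argument), the number of monotone paths to (20, 18) with n ≤ m that never go above y = x is C(38, 20) − C(38, 21) = 33578000610 − 28781143380 = 4796857230.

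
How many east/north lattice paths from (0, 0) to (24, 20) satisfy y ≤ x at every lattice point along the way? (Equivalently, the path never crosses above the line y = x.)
Number of paths = 352207870014

By the reflection principle (André's argument), the number of monotone paths to (24, 20) with n ≤ m that never go above y = x is C(44, 24) − C(44, 25) = 1761039350070 − 1408831480056 = 352207870014.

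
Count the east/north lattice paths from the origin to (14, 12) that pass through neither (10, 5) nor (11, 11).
Number of paths = 5929066

Inclusion–exclusion. Total paths: C(26, 14) = 9657700. Through P₁: C(15, 10)·C(11, 4) = 990990. Through P₂: C(22, 11)·C(4, 3) = 2821728. Since P₁ is strictly southwest of P₂, a monotone path through both must visit P₁ then P₂; paths through both = C(15, 10)·C(7, 1)·C(4, 3) = 84084. Avoid both = 9657700 − 990990 − 2821728 + 84084 = 5929066.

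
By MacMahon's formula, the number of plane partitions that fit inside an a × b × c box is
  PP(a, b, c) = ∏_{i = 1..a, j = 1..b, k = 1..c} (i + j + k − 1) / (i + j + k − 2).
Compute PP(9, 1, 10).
PP(9, 1, 10) = 92378

Evaluate the triple product over i = 1..9, j = 1..1, k = 1..10. The factors are (2/1) · (3/2) · (4/3) · (5/4) · (6/5) · (7/6) · (8/7) · (9/8) · … (90 factors total). The numerators and denominators telescope so the product is an integer; carrying out the multiplication exactly gives PP(9, 1, 10) = 92378.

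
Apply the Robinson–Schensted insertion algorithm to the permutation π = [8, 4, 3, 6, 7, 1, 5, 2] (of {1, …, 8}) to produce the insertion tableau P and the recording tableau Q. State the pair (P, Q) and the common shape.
P = [1, 2, 7] / [3, 5] / [4, 6] / [8];  Q = [1, 4, 5] / [2, 7] / [3, 8] / [6];  common shape = (3, 2, 2, 1)

Row-insert the values π_1, π_2, … into P one at a time, bumping the leftmost entry strictly greater than the inserted value down to the next row. The recording tableau Q records, in position (i, j), the step at which that cell was added to P.
  Insert 8 (step 1): P = [8];  Q = [1]
  Insert 4 (step 2): P = [4] / [8];  Q = [1] / [2]
  Insert 3 (step 3): P = [3] / [4] / [8];  Q = [1] / [2] / [3]
  Insert 6 (step 4): P = [3, 6] / [4] / [8];  Q = [1, 4] / [2] / [3]
  Insert 7 (step 5): P = [3, 6, 7] / [4] / [8];  Q = [1, 4, 5] / [2] / [3]
  Insert 1 (step 6): P = [1, 6, 7] / [3] / [4] / [8];  Q = [1, 4, 5] / [2] / [3] / [6]
  Insert 5 (step 7): P = [1, 5, 7] / [3, 6] / [4] / [8];  Q = [1, 4, 5] / [2, 7] / [3] / [6]
  Insert 2 (step 8): P = [1, 2, 7] / [3, 5] / [4, 6] / [8];  Q = [1, 4, 5] / [2, 7] / [3, 8] / [6]
Final shape: (3, 2, 2, 1).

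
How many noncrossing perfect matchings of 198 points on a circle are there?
C_99 = 227508830794229349661819540395688853956041682601541047340

These noncrossing handshakes are counted by the Catalan number C_n = (1/(n + 1)) · C(2n, n). For n = 99: C_99 = (1/100) · C(198, 99) = 22750883079422934966181954039568885395604168260154104734000/100 = 227508830794229349661819540395688853956041682601541047340.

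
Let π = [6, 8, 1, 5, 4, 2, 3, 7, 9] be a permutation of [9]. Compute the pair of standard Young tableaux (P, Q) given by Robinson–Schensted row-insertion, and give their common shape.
P = [1, 2, 3, 7, 9] / [4, 8] / [5] / [6];  Q = [1, 2, 7, 8, 9] / [3, 4] / [5] / [6];  common shape = (5, 2, 1, 1)

Row-insert the values π_1, π_2, … into P one at a time, bumping the leftmost entry strictly greater than the inserted value down to the next row. The recording tableau Q records, in position (i, j), the step at which that cell was added to P.
  Insert 6 (step 1): P = [6];  Q = [1]
  Insert 8 (step 2): P = [6, 8];  Q = [1, 2]
  Insert 1 (step 3): P = [1, 8] / [6];  Q = [1, 2] / [3]
  Insert 5 (step 4): P = [1, 5] / [6, 8];  Q = [1, 2] / [3, 4]
  Insert 4 (step 5): P = [1, 4] / [5, 8] / [6];  Q = [1, 2] / [3, 4] / [5]
  Insert 2 (step 6): P = [1, 2] / [4, 8] / [5] / [6];  Q = [1, 2] / [3, 4] / [5] / [6]
  Insert 3 (step 7): P = [1, 2, 3] / [4, 8] / [5] / [6];  Q = [1, 2, 7] / [3, 4] / [5] / [6]
  Insert 7 (step 8): P = [1, 2, 3, 7] / [4, 8] / [5] / [6];  Q = [1, 2, 7, 8] / [3, 4] / [5] / [6]
  Insert 9 (step 9): P = [1, 2, 3, 7, 9] / [4, 8] / [5] / [6];  Q = [1, 2, 7, 8, 9] / [3, 4] / [5] / [6]
Final shape: (5, 2, 1, 1).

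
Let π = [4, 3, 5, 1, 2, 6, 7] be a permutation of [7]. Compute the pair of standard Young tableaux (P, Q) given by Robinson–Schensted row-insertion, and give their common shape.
P = [1, 2, 6, 7] / [3, 5] / [4];  Q = [1, 3, 6, 7] / [2, 5] / [4];  common shape = (4, 2, 1)

Row-insert the values π_1, π_2, … into P one at a time, bumping the leftmost entry strictly greater than the inserted value down to the next row. The recording tableau Q records, in position (i, j), the step at which that cell was added to P.
  Insert 4 (step 1): P = [4];  Q = [1]
  Insert 3 (step 2): P = [3] / [4];  Q = [1] / [2]
  Insert 5 (step 3): P = [3, 5] / [4];  Q = [1, 3] / [2]
  Insert 1 (step 4): P = [1, 5] / [3] / [4];  Q = [1, 3] / [2] / [4]
  Insert 2 (step 5): P = [1, 2] / [3, 5] / [4];  Q = [1, 3] / [2, 5] / [4]
  Insert 6 (step 6): P = [1, 2, 6] / [3, 5] / [4];  Q = [1, 3, 6] / [2, 5] / [4]
  Insert 7 (step 7): P = [1, 2, 6, 7] / [3, 5] / [4];  Q = [1, 3, 6, 7] / [2, 5] / [4]
Final shape: (4, 2, 1).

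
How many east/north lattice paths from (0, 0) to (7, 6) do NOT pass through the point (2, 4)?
Number of paths = 1401

Total paths from (0, 0) to (7, 6): C(13, 7) = 1716. Paths through (2, 4): (paths (0, 0) → (2, 4)) × (paths (2, 4) → (7, 6)) = C(6, 2) · C(7, 5) = 15 · 21 = 315. Avoidance count = 1716 − 315 = 1401.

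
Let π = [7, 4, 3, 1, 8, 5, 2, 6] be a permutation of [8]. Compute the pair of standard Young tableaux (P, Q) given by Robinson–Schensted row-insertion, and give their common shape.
P = [1, 2, 6] / [3, 5] / [4, 8] / [7];  Q = [1, 5, 8] / [2, 6] / [3, 7] / [4];  common shape = (3, 2, 2, 1)

Row-insert the values π_1, π_2, … into P one at a time, bumping the leftmost entry strictly greater than the inserted value down to the next row. The recording tableau Q records, in position (i, j), the step at which that cell was added to P.
  Insert 7 (step 1): P = [7];  Q = [1]
  Insert 4 (step 2): P = [4] / [7];  Q = [1] / [2]
  Insert 3 (step 3): P = [3] / [4] / [7];  Q = [1] / [2] / [3]
  Insert 1 (step 4): P = [1] / [3] / [4] / [7];  Q = [1] / [2] / [3] / [4]
  Insert 8 (step 5): P = [1, 8] / [3] / [4] / [7];  Q = [1, 5] / [2] / [3] / [4]
  Insert 5 (step 6): P = [1, 5] / [3, 8] / [4] / [7];  Q = [1, 5] / [2, 6] / [3] / [4]
  Insert 2 (step 7): P = [1, 2] / [3, 5] / [4, 8] / [7];  Q = [1, 5] / [2, 6] / [3, 7] / [4]
  Insert 6 (step 8): P = [1, 2, 6] / [3, 5] / [4, 8] / [7];  Q = [1, 5, 8] / [2, 6] / [3, 7] / [4]
Final shape: (3, 2, 2, 1).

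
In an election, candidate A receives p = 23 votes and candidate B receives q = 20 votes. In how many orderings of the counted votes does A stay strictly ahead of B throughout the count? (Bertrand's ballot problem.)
Strict-lead orderings = 67016296620

Total orderings of the 43 votes with 23 for A: C(43, 23) = 960566918220. By the Bertrand ballot formula (Cycle Lemma / reflection principle), the number of orderings in which A is strictly ahead of B throughout is (p − q)/(p + q) · C(p + q, p) = (23 − 20)/(23 + 20) · 960566918220 = 67016296620.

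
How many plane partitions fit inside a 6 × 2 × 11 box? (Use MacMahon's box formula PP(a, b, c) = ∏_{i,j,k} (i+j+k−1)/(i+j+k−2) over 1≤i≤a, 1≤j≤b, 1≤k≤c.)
PP(6, 2, 11) = 32821152

Evaluate the triple product over i = 1..6, j = 1..2, k = 1..11. The factors are (2/1) · (3/2) · (4/3) · (5/4) · (6/5) · (7/6) · (8/7) · (9/8) · … (132 factors total). The numerators and denominators telescope so the product is an integer; carrying out the multiplication exactly gives PP(6, 2, 11) = 32821152.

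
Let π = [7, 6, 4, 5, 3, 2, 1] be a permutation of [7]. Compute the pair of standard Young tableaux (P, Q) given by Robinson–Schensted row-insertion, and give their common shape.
P = [1, 5] / [2] / [3] / [4] / [6] / [7];  Q = [1, 4] / [2] / [3] / [5] / [6] / [7];  common shape = (2, 1, 1, 1, 1, 1)

Row-insert the values π_1, π_2, … into P one at a time, bumping the leftmost entry strictly greater than the inserted value down to the next row. The recording tableau Q records, in position (i, j), the step at which that cell was added to P.
  Insert 7 (step 1): P = [7];  Q = [1]
  Insert 6 (step 2): P = [6] / [7];  Q = [1] / [2]
  Insert 4 (step 3): P = [4] / [6] / [7];  Q = [1] / [2] / [3]
  Insert 5 (step 4): P = [4, 5] / [6] / [7];  Q = [1, 4] / [2] / [3]
  Insert 3 (step 5): P = [3, 5] / [4] / [6] / [7];  Q = [1, 4] / [2] / [3] / [5]
  Insert 2 (step 6): P = [2, 5] / [3] / [4] / [6] / [7];  Q = [1, 4] / [2] / [3] / [5] / [6]
  Insert 1 (step 7): P = [1, 5] / [2] / [3] / [4] / [6] / [7];  Q = [1, 4] / [2] / [3] / [5] / [6] / [7]
Final shape: (2, 1, 1, 1, 1, 1).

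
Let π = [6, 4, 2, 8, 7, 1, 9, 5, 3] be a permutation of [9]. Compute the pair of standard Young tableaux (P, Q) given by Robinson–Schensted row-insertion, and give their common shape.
P = [1, 3, 9] / [2, 5] / [4, 7] / [6, 8];  Q = [1, 4, 7] / [2, 5] / [3, 8] / [6, 9];  common shape = (3, 2, 2, 2)

Row-insert the values π_1, π_2, … into P one at a time, bumping the leftmost entry strictly greater than the inserted value down to the next row. The recording tableau Q records, in position (i, j), the step at which that cell was added to P.
  Insert 6 (step 1): P = [6];  Q = [1]
  Insert 4 (step 2): P = [4] / [6];  Q = [1] / [2]
  Insert 2 (step 3): P = [2] / [4] / [6];  Q = [1] / [2] / [3]
  Insert 8 (step 4): P = [2, 8] / [4] / [6];  Q = [1, 4] / [2] / [3]
  Insert 7 (step 5): P = [2, 7] / [4, 8] / [6];  Q = [1, 4] / [2, 5] / [3]
  Insert 1 (step 6): P = [1, 7] / [2, 8] / [4] / [6];  Q = [1, 4] / [2, 5] / [3] / [6]
  Insert 9 (step 7): P = [1, 7, 9] / [2, 8] / [4] / [6];  Q = [1, 4, 7] / [2, 5] / [3] / [6]
  Insert 5 (step 8): P = [1, 5, 9] / [2, 7] / [4, 8] / [6];  Q = [1, 4, 7] / [2, 5] / [3, 8] / [6]
  Insert 3 (step 9): P = [1, 3, 9] / [2, 5] / [4, 7] / [6, 8];  Q = [1, 4, 7] / [2, 5] / [3, 8] / [6, 9]
Final shape: (3, 2, 2, 2).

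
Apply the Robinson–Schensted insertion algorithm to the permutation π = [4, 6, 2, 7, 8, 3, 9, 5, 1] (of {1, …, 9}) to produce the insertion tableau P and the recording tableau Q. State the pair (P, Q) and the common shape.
P = [1, 3, 5, 8, 9] / [2, 6, 7] / [4];  Q = [1, 2, 4, 5, 7] / [3, 6, 8] / [9];  common shape = (5, 3, 1)

Row-insert the values π_1, π_2, … into P one at a time, bumping the leftmost entry strictly greater than the inserted value down to the next row. The recording tableau Q records, in position (i, j), the step at which that cell was added to P.
  Insert 4 (step 1): P = [4];  Q = [1]
  Insert 6 (step 2): P = [4, 6];  Q = [1, 2]
  Insert 2 (step 3): P = [2, 6] / [4];  Q = [1, 2] / [3]
  Insert 7 (step 4): P = [2, 6, 7] / [4];  Q = [1, 2, 4] / [3]
  Insert 8 (step 5): P = [2, 6, 7, 8] / [4];  Q = [1, 2, 4, 5] / [3]
  Insert 3 (step 6): P = [2, 3, 7, 8] / [4, 6];  Q = [1, 2, 4, 5] / [3, 6]
  Insert 9 (step 7): P = [2, 3, 7, 8, 9] / [4, 6];  Q = [1, 2, 4, 5, 7] / [3, 6]
  Insert 5 (step 8): P = [2, 3, 5, 8, 9] / [4, 6, 7];  Q = [1, 2, 4, 5, 7] / [3, 6, 8]
  Insert 1 (step 9): P = [1, 3, 5, 8, 9] / [2, 6, 7] / [4];  Q = [1, 2, 4, 5, 7] / [3, 6, 8] / [9]
Final shape: (5, 3, 1).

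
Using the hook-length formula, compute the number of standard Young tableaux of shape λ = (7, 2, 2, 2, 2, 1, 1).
# SYT of shape (7, 2, 2, 2, 2, 1, 1) = 565488

Hook-length formula: f^λ = n! / Π hook(c), product over all cells c of the Young diagram. For λ = (7, 2, 2, 2, 2, 1, 1), n = 17 boxes. Hook lengths by row (left-to-right, top-to-bottom): [13, 10, 5, 4, 3, 2, 1]; [7, 4]; [6, 3]; [5, 2]; [4, 1]; [2]; [1]. Product of hooks = 628992000. So f^λ = 17! / 628992000 = 355687428096000 / 628992000 = 565488.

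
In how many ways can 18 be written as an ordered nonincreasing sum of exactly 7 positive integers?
p(18, 7 parts) = 49

Partitions of n into exactly k parts are in bijection with partitions of n − k into at most k parts (subtract 1 from each part). So p(18, exactly 7) = p(11, parts ≤ 7). Computing via the recurrence p(m, j) = p(m, j−1) + p(m−j, j) gives 49.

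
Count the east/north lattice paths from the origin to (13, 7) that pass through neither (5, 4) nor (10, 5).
Number of paths = 34260

Inclusion–exclusion. Total paths: C(20, 13) = 77520. Through P₁: C(9, 5)·C(11, 8) = 20790. Through P₂: C(15, 10)·C(5, 3) = 30030. Since P₁ is strictly southwest of P₂, a monotone path through both must visit P₁ then P₂; paths through both = C(9, 5)·C(6, 5)·C(5, 3) = 7560. Avoid both = 77520 − 20790 − 30030 + 7560 = 34260.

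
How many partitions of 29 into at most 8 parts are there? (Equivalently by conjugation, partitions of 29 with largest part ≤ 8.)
p(29, parts ≤ 8) = 2104

Use the recurrence p(n, m) = p(n, m−1) + p(n−m, m): either the largest part is < m (count p(n, m−1)) or the largest part is exactly m (remove one copy of m, count p(n−m, m)). With p(0, ·) = 1 this gives p(29, parts ≤ 8) = 2104. (By conjugating Young diagrams, this also counts partitions of 29 into at most 8 parts.)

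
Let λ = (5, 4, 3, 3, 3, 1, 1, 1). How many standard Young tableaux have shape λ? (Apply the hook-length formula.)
# SYT of shape (5, 4, 3, 3, 3, 1, 1, 1) = 290990700

Hook-length formula: f^λ = n! / Π hook(c), product over all cells c of the Young diagram. For λ = (5, 4, 3, 3, 3, 1, 1, 1), n = 21 boxes. Hook lengths by row (left-to-right, top-to-bottom): [12, 8, 7, 3, 1]; [10, 6, 5, 1]; [8, 4, 3]; [7, 3, 2]; [6, 2, 1]; [3]; [2]; [1]. Product of hooks = 175575859200. So f^λ = 21! / 175575859200 = 51090942171709440000 / 175575859200 = 290990700.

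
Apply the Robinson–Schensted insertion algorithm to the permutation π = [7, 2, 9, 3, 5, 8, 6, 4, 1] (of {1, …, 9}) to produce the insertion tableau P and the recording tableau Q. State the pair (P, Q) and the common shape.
P = [1, 3, 4, 6] / [2, 8] / [5] / [7] / [9];  Q = [1, 3, 5, 6] / [2, 4] / [7] / [8] / [9];  common shape = (4, 2, 1, 1, 1)

Row-insert the values π_1, π_2, … into P one at a time, bumping the leftmost entry strictly greater than the inserted value down to the next row. The recording tableau Q records, in position (i, j), the step at which that cell was added to P.
  Insert 7 (step 1): P = [7];  Q = [1]
  Insert 2 (step 2): P = [2] / [7];  Q = [1] / [2]
  Insert 9 (step 3): P = [2, 9] / [7];  Q = [1, 3] / [2]
  Insert 3 (step 4): P = [2, 3] / [7, 9];  Q = [1, 3] / [2, 4]
  Insert 5 (step 5): P = [2, 3, 5] / [7, 9];  Q = [1, 3, 5] / [2, 4]
  Insert 8 (step 6): P = [2, 3, 5, 8] / [7, 9];  Q = [1, 3, 5, 6] / [2, 4]
  Insert 6 (step 7): P = [2, 3, 5, 6] / [7, 8] / [9];  Q = [1, 3, 5, 6] / [2, 4] / [7]
  Insert 4 (step 8): P = [2, 3, 4, 6] / [5, 8] / [7] / [9];  Q = [1, 3, 5, 6] / [2, 4] / [7] / [8]
  Insert 1 (step 9): P = [1, 3, 4, 6] / [2, 8] / [5] / [7] / [9];  Q = [1, 3, 5, 6] / [2, 4] / [7] / [8] / [9]
Final shape: (4, 2, 1, 1, 1).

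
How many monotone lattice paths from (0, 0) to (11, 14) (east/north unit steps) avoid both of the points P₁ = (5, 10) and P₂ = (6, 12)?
Number of paths = 3626115

Inclusion–exclusion. Total paths: C(25, 11) = 4457400. Through P₁: C(15, 5)·C(10, 6) = 630630. Through P₂: C(18, 6)·C(7, 5) = 389844. Since P₁ is strictly southwest of P₂, a monotone path through both must visit P₁ then P₂; paths through both = C(15, 5)·C(3, 1)·C(7, 5) = 189189. Avoid both = 4457400 − 630630 − 389844 + 189189 = 3626115.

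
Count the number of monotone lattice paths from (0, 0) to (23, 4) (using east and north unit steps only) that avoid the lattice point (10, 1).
Number of paths = 11390

Total paths from (0, 0) to (23, 4): C(27, 23) = 17550. Paths through (10, 1): (paths (0, 0) → (10, 1)) × (paths (10, 1) → (23, 4)) = C(11, 10) · C(16, 13) = 11 · 560 = 6160. Avoidance count = 17550 − 6160 = 11390.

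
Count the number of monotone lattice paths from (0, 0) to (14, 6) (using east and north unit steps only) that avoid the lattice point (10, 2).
Number of paths = 34140

Total paths from (0, 0) to (14, 6): C(20, 14) = 38760. Paths through (10, 2): (paths (0, 0) → (10, 2)) × (paths (10, 2) → (14, 6)) = C(12, 10) · C(8, 4) = 66 · 70 = 4620. Avoidance count = 38760 − 4620 = 34140.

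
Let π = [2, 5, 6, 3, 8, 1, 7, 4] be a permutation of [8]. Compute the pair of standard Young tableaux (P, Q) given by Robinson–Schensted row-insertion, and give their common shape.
P = [1, 3, 4, 7] / [2, 6] / [5, 8];  Q = [1, 2, 3, 5] / [4, 7] / [6, 8];  common shape = (4, 2, 2)

Row-insert the values π_1, π_2, … into P one at a time, bumping the leftmost entry strictly greater than the inserted value down to the next row. The recording tableau Q records, in position (i, j), the step at which that cell was added to P.
  Insert 2 (step 1): P = [2];  Q = [1]
  Insert 5 (step 2): P = [2, 5];  Q = [1, 2]
  Insert 6 (step 3): P = [2, 5, 6];  Q = [1, 2, 3]
  Insert 3 (step 4): P = [2, 3, 6] / [5];  Q = [1, 2, 3] / [4]
  Insert 8 (step 5): P = [2, 3, 6, 8] / [5];  Q = [1, 2, 3, 5] / [4]
  Insert 1 (step 6): P = [1, 3, 6, 8] / [2] / [5];  Q = [1, 2, 3, 5] / [4] / [6]
  Insert 7 (step 7): P = [1, 3, 6, 7] / [2, 8] / [5];  Q = [1, 2, 3, 5] / [4, 7] / [6]
  Insert 4 (step 8): P = [1, 3, 4, 7] / [2, 6] / [5, 8];  Q = [1, 2, 3, 5] / [4, 7] / [6, 8]
Final shape: (4, 2, 2).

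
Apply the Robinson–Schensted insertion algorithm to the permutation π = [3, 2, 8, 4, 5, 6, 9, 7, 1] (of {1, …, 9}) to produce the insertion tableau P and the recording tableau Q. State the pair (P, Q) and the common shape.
P = [1, 4, 5, 6, 7] / [2, 8, 9] / [3];  Q = [1, 3, 5, 6, 7] / [2, 4, 8] / [9];  common shape = (5, 3, 1)

Row-insert the values π_1, π_2, … into P one at a time, bumping the leftmost entry strictly greater than the inserted value down to the next row. The recording tableau Q records, in position (i, j), the step at which that cell was added to P.
  Insert 3 (step 1): P = [3];  Q = [1]
  Insert 2 (step 2): P = [2] / [3];  Q = [1] / [2]
  Insert 8 (step 3): P = [2, 8] / [3];  Q = [1, 3] / [2]
  Insert 4 (step 4): P = [2, 4] / [3, 8];  Q = [1, 3] / [2, 4]
  Insert 5 (step 5): P = [2, 4, 5] / [3, 8];  Q = [1, 3, 5] / [2, 4]
  Insert 6 (step 6): P = [2, 4, 5, 6] / [3, 8];  Q = [1, 3, 5, 6] / [2, 4]
  Insert 9 (step 7): P = [2, 4, 5, 6, 9] / [3, 8];  Q = [1, 3, 5, 6, 7] / [2, 4]
  Insert 7 (step 8): P = [2, 4, 5, 6, 7] / [3, 8, 9];  Q = [1, 3, 5, 6, 7] / [2, 4, 8]
  Insert 1 (step 9): P = [1, 4, 5, 6, 7] / [2, 8, 9] / [3];  Q = [1, 3, 5, 6, 7] / [2, 4, 8] / [9]
Final shape: (5, 3, 1).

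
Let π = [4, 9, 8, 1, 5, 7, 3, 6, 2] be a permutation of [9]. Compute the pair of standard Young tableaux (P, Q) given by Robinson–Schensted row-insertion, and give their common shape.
P = [1, 2, 6] / [3, 5, 7] / [4] / [8] / [9];  Q = [1, 2, 6] / [3, 5, 8] / [4] / [7] / [9];  common shape = (3, 3, 1, 1, 1)

Row-insert the values π_1, π_2, … into P one at a time, bumping the leftmost entry strictly greater than the inserted value down to the next row. The recording tableau Q records, in position (i, j), the step at which that cell was added to P.
  Insert 4 (step 1): P = [4];  Q = [1]
  Insert 9 (step 2): P = [4, 9];  Q = [1, 2]
  Insert 8 (step 3): P = [4, 8] / [9];  Q = [1, 2] / [3]
  Insert 1 (step 4): P = [1, 8] / [4] / [9];  Q = [1, 2] / [3] / [4]
  Insert 5 (step 5): P = [1, 5] / [4, 8] / [9];  Q = [1, 2] / [3, 5] / [4]
  Insert 7 (step 6): P = [1, 5, 7] / [4, 8] / [9];  Q = [1, 2, 6] / [3, 5] / [4]
  Insert 3 (step 7): P = [1, 3, 7] / [4, 5] / [8] / [9];  Q = [1, 2, 6] / [3, 5] / [4] / [7]
  Insert 6 (step 8): P = [1, 3, 6] / [4, 5, 7] / [8] / [9];  Q = [1, 2, 6] / [3, 5, 8] / [4] / [7]
  Insert 2 (step 9): P = [1, 2, 6] / [3, 5, 7] / [4] / [8] / [9];  Q = [1, 2, 6] / [3, 5, 8] / [4] / [7] / [9]
Final shape: (3, 3, 1, 1, 1).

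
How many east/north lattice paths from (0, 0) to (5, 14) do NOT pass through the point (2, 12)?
Number of paths = 10718

Total paths from (0, 0) to (5, 14): C(19, 5) = 11628. Paths through (2, 12): (paths (0, 0) → (2, 12)) × (paths (2, 12) → (5, 14)) = C(14, 2) · C(5, 3) = 91 · 10 = 910. Avoidance count = 11628 − 910 = 10718.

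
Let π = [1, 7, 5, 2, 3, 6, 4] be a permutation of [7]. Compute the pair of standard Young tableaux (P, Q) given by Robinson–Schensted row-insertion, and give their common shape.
P = [1, 2, 3, 4] / [5, 6] / [7];  Q = [1, 2, 5, 6] / [3, 7] / [4];  common shape = (4, 2, 1)

Row-insert the values π_1, π_2, … into P one at a time, bumping the leftmost entry strictly greater than the inserted value down to the next row. The recording tableau Q records, in position (i, j), the step at which that cell was added to P.
  Insert 1 (step 1): P = [1];  Q = [1]
  Insert 7 (step 2): P = [1, 7];  Q = [1, 2]
  Insert 5 (step 3): P = [1, 5] / [7];  Q = [1, 2] / [3]
  Insert 2 (step 4): P = [1, 2] / [5] / [7];  Q = [1, 2] / [3] / [4]
  Insert 3 (step 5): P = [1, 2, 3] / [5] / [7];  Q = [1, 2, 5] / [3] / [4]
  Insert 6 (step 6): P = [1, 2, 3, 6] / [5] / [7];  Q = [1, 2, 5, 6] / [3] / [4]
  Insert 4 (step 7): P = [1, 2, 3, 4] / [5, 6] / [7];  Q = [1, 2, 5, 6] / [3, 7] / [4]
Final shape: (4, 2, 1).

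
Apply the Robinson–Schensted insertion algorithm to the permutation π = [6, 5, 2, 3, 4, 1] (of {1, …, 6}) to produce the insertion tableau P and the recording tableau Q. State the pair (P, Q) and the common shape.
P = [1, 3, 4] / [2] / [5] / [6];  Q = [1, 4, 5] / [2] / [3] / [6];  common shape = (3, 1, 1, 1)

Row-insert the values π_1, π_2, … into P one at a time, bumping the leftmost entry strictly greater than the inserted value down to the next row. The recording tableau Q records, in position (i, j), the step at which that cell was added to P.
  Insert 6 (step 1): P = [6];  Q = [1]
  Insert 5 (step 2): P = [5] / [6];  Q = [1] / [2]
  Insert 2 (step 3): P = [2] / [5] / [6];  Q = [1] / [2] / [3]
  Insert 3 (step 4): P = [2, 3] / [5] / [6];  Q = [1, 4] / [2] / [3]
  Insert 4 (step 5): P = [2, 3, 4] / [5] / [6];  Q = [1, 4, 5] / [2] / [3]
  Insert 1 (step 6): P = [1, 3, 4] / [2] / [5] / [6];  Q = [1, 4, 5] / [2] / [3] / [6]
Final shape: (3, 1, 1, 1).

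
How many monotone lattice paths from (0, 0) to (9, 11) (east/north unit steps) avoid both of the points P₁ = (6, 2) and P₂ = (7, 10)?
Number of paths = 104212

Inclusion–exclusion. Total paths: C(20, 9) = 167960. Through P₁: C(8, 6)·C(12, 3) = 6160. Through P₂: C(17, 7)·C(3, 2) = 58344. Since P₁ is strictly southwest of P₂, a monotone path through both must visit P₁ then P₂; paths through both = C(8, 6)·C(9, 1)·C(3, 2) = 756. Avoid both = 167960 − 6160 − 58344 + 756 = 104212.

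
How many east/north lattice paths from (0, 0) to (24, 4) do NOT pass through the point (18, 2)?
Number of paths = 15155

Total paths from (0, 0) to (24, 4): C(28, 24) = 20475. Paths through (18, 2): (paths (0, 0) → (18, 2)) × (paths (18, 2) → (24, 4)) = C(20, 18) · C(8, 6) = 190 · 28 = 5320. Avoidance count = 20475 − 5320 = 15155.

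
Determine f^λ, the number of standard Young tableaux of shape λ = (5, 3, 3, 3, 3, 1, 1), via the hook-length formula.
# SYT of shape (5, 3, 3, 3, 3, 1, 1) = 10203570

Hook-length formula: f^λ = n! / Π hook(c), product over all cells c of the Young diagram. For λ = (5, 3, 3, 3, 3, 1, 1), n = 19 boxes. Hook lengths by row (left-to-right, top-to-bottom): [11, 8, 7, 2, 1]; [8, 5, 4]; [7, 4, 3]; [6, 3, 2]; [5, 2, 1]; [2]; [1]. Product of hooks = 11921817600. So f^λ = 19! / 11921817600 = 121645100408832000 / 11921817600 = 10203570.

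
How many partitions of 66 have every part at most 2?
p(66, parts ≤ 2) = 34

Use the recurrence p(n, m) = p(n, m−1) + p(n−m, m): either the largest part is < m (count p(n, m−1)) or the largest part is exactly m (remove one copy of m, count p(n−m, m)). With p(0, ·) = 1 this gives p(66, parts ≤ 2) = 34. (By conjugating Young diagrams, this also counts partitions of 66 into at most 2 parts.)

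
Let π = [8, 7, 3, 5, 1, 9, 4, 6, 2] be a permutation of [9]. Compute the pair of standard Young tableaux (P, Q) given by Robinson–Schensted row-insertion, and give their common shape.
P = [1, 2, 6] / [3, 4, 9] / [5] / [7] / [8];  Q = [1, 4, 6] / [2, 7, 8] / [3] / [5] / [9];  common shape = (3, 3, 1, 1, 1)

Row-insert the values π_1, π_2, … into P one at a time, bumping the leftmost entry strictly greater than the inserted value down to the next row. The recording tableau Q records, in position (i, j), the step at which that cell was added to P.
  Insert 8 (step 1): P = [8];  Q = [1]
  Insert 7 (step 2): P = [7] / [8];  Q = [1] / [2]
  Insert 3 (step 3): P = [3] / [7] / [8];  Q = [1] / [2] / [3]
  Insert 5 (step 4): P = [3, 5] / [7] / [8];  Q = [1, 4] / [2] / [3]
  Insert 1 (step 5): P = [1, 5] / [3] / [7] / [8];  Q = [1, 4] / [2] / [3] / [5]
  Insert 9 (step 6): P = [1, 5, 9] / [3] / [7] / [8];  Q = [1, 4, 6] / [2] / [3] / [5]
  Insert 4 (step 7): P = [1, 4, 9] / [3, 5] / [7] / [8];  Q = [1, 4, 6] / [2, 7] / [3] / [5]
  Insert 6 (step 8): P = [1, 4, 6] / [3, 5, 9] / [7] / [8];  Q = [1, 4, 6] / [2, 7, 8] / [3] / [5]
  Insert 2 (step 9): P = [1, 2, 6] / [3, 4, 9] / [5] / [7] / [8];  Q = [1, 4, 6] / [2, 7, 8] / [3] / [5] / [9]
Final shape: (3, 3, 1, 1, 1).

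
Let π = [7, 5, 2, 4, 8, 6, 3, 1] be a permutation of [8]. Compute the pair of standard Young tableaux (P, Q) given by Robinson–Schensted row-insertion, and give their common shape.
P = [1, 3, 6] / [2, 8] / [4] / [5] / [7];  Q = [1, 4, 5] / [2, 6] / [3] / [7] / [8];  common shape = (3, 2, 1, 1, 1)

Row-insert the values π_1, π_2, … into P one at a time, bumping the leftmost entry strictly greater than the inserted value down to the next row. The recording tableau Q records, in position (i, j), the step at which that cell was added to P.
  Insert 7 (step 1): P = [7];  Q = [1]
  Insert 5 (step 2): P = [5] / [7];  Q = [1] / [2]
  Insert 2 (step 3): P = [2] / [5] / [7];  Q = [1] / [2] / [3]
  Insert 4 (step 4): P = [2, 4] / [5] / [7];  Q = [1, 4] / [2] / [3]
  Insert 8 (step 5): P = [2, 4, 8] / [5] / [7];  Q = [1, 4, 5] / [2] / [3]
  Insert 6 (step 6): P = [2, 4, 6] / [5, 8] / [7];  Q = [1, 4, 5] / [2, 6] / [3]
  Insert 3 (step 7): P = [2, 3, 6] / [4, 8] / [5] / [7];  Q = [1, 4, 5] / [2, 6] / [3] / [7]
  Insert 1 (step 8): P = [1, 3, 6] / [2, 8] / [4] / [5] / [7];  Q = [1, 4, 5] / [2, 6] / [3] / [7] / [8]
Final shape: (3, 2, 1, 1, 1).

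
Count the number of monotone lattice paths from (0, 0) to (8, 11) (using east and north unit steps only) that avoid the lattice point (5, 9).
Number of paths = 55562

Total paths from (0, 0) to (8, 11): C(19, 8) = 75582. Paths through (5, 9): (paths (0, 0) → (5, 9)) × (paths (5, 9) → (8, 11)) = C(14, 5) · C(5, 3) = 2002 · 10 = 20020. Avoidance count = 75582 − 20020 = 55562.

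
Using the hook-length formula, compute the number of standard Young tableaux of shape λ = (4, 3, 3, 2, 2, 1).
# SYT of shape (4, 3, 3, 2, 2, 1) = 128700

Hook-length formula: f^λ = n! / Π hook(c), product over all cells c of the Young diagram. For λ = (4, 3, 3, 2, 2, 1), n = 15 boxes. Hook lengths by row (left-to-right, top-to-bottom): [9, 7, 4, 1]; [7, 5, 2]; [6, 4, 1]; [4, 2]; [3, 1]; [1]. Product of hooks = 10160640. So f^λ = 15! / 10160640 = 1307674368000 / 10160640 = 128700.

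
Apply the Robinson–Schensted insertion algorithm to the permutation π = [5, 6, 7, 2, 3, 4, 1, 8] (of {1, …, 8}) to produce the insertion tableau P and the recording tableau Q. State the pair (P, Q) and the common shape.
P = [1, 3, 4, 8] / [2, 6, 7] / [5];  Q = [1, 2, 3, 8] / [4, 5, 6] / [7];  common shape = (4, 3, 1)

Row-insert the values π_1, π_2, … into P one at a time, bumping the leftmost entry strictly greater than the inserted value down to the next row. The recording tableau Q records, in position (i, j), the step at which that cell was added to P.
  Insert 5 (step 1): P = [5];  Q = [1]
  Insert 6 (step 2): P = [5, 6];  Q = [1, 2]
  Insert 7 (step 3): P = [5, 6, 7];  Q = [1, 2, 3]
  Insert 2 (step 4): P = [2, 6, 7] / [5];  Q = [1, 2, 3] / [4]
  Insert 3 (step 5): P = [2, 3, 7] / [5, 6];  Q = [1, 2, 3] / [4, 5]
  Insert 4 (step 6): P = [2, 3, 4] / [5, 6, 7];  Q = [1, 2, 3] / [4, 5, 6]
  Insert 1 (step 7): P = [1, 3, 4] / [2, 6, 7] / [5];  Q = [1, 2, 3] / [4, 5, 6] / [7]
  Insert 8 (step 8): P = [1, 3, 4, 8] / [2, 6, 7] / [5];  Q = [1, 2, 3, 8] / [4, 5, 6] / [7]
Final shape: (4, 3, 1).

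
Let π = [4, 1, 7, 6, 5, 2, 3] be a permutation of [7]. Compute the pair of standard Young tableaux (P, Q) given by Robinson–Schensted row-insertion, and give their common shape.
P = [1, 2, 3] / [4, 5] / [6] / [7];  Q = [1, 3, 7] / [2, 4] / [5] / [6];  common shape = (3, 2, 1, 1)

Row-insert the values π_1, π_2, … into P one at a time, bumping the leftmost entry strictly greater than the inserted value down to the next row. The recording tableau Q records, in position (i, j), the step at which that cell was added to P.
  Insert 4 (step 1): P = [4];  Q = [1]
  Insert 1 (step 2): P = [1] / [4];  Q = [1] / [2]
  Insert 7 (step 3): P = [1, 7] / [4];  Q = [1, 3] / [2]
  Insert 6 (step 4): P = [1, 6] / [4, 7];  Q = [1, 3] / [2, 4]
  Insert 5 (step 5): P = [1, 5] / [4, 6] / [7];  Q = [1, 3] / [2, 4] / [5]
  Insert 2 (step 6): P = [1, 2] / [4, 5] / [6] / [7];  Q = [1, 3] / [2, 4] / [5] / [6]
  Insert 3 (step 7): P = [1, 2, 3] / [4, 5] / [6] / [7];  Q = [1, 3, 7] / [2, 4] / [5] / [6]
Final shape: (3, 2, 1, 1).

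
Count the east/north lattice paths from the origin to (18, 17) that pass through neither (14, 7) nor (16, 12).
Number of paths = 3833593995

Inclusion–exclusion. Total paths: C(35, 18) = 4537567650. Through P₁: C(21, 14)·C(14, 4) = 116396280. Through P₂: C(28, 16)·C(7, 2) = 638856855. Since P₁ is strictly southwest of P₂, a monotone path through both must visit P₁ then P₂; paths through both = C(21, 14)·C(7, 2)·C(7, 2) = 51279480. Avoid both = 4537567650 − 116396280 − 638856855 + 51279480 = 3833593995.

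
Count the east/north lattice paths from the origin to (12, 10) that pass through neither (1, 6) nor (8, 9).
Number of paths = 519741

Inclusion–exclusion. Total paths: C(22, 12) = 646646. Through P₁: C(7, 1)·C(15, 11) = 9555. Through P₂: C(17, 8)·C(5, 4) = 121550. Since P₁ is strictly southwest of P₂, a monotone path through both must visit P₁ then P₂; paths through both = C(7, 1)·C(10, 7)·C(5, 4) = 4200. Avoid both = 646646 − 9555 − 121550 + 4200 = 519741.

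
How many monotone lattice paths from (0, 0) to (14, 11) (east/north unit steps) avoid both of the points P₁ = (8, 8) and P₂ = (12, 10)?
Number of paths = 2015532

Inclusion–exclusion. Total paths: C(25, 14) = 4457400. Through P₁: C(16, 8)·C(9, 6) = 1081080. Through P₂: C(22, 12)·C(3, 2) = 1939938. Since P₁ is strictly southwest of P₂, a monotone path through both must visit P₁ then P₂; paths through both = C(16, 8)·C(6, 4)·C(3, 2) = 579150. Avoid both = 4457400 − 1081080 − 1939938 + 579150 = 2015532.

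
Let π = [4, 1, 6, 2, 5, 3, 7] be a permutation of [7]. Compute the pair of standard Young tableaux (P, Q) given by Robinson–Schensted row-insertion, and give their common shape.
P = [1, 2, 3, 7] / [4, 5] / [6];  Q = [1, 3, 5, 7] / [2, 4] / [6];  common shape = (4, 2, 1)

Row-insert the values π_1, π_2, … into P one at a time, bumping the leftmost entry strictly greater than the inserted value down to the next row. The recording tableau Q records, in position (i, j), the step at which that cell was added to P.
  Insert 4 (step 1): P = [4];  Q = [1]
  Insert 1 (step 2): P = [1] / [4];  Q = [1] / [2]
  Insert 6 (step 3): P = [1, 6] / [4];  Q = [1, 3] / [2]
  Insert 2 (step 4): P = [1, 2] / [4, 6];  Q = [1, 3] / [2, 4]
  Insert 5 (step 5): P = [1, 2, 5] / [4, 6];  Q = [1, 3, 5] / [2, 4]
  Insert 3 (step 6): P = [1, 2, 3] / [4, 5] / [6];  Q = [1, 3, 5] / [2, 4] / [6]
  Insert 7 (step 7): P = [1, 2, 3, 7] / [4, 5] / [6];  Q = [1, 3, 5, 7] / [2, 4] / [6]
Final shape: (4, 2, 1).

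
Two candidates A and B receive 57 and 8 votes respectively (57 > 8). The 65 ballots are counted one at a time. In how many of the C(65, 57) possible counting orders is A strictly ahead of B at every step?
Strict-lead orderings = 3804949176

Total orderings of the 65 votes with 57 for A: C(65, 57) = 5047381560. By the Bertrand ballot formula (Cycle Lemma / reflection principle), the number of orderings in which A is strictly ahead of B throughout is (p − q)/(p + q) · C(p + q, p) = (57 − 8)/(57 + 8) · 5047381560 = 3804949176.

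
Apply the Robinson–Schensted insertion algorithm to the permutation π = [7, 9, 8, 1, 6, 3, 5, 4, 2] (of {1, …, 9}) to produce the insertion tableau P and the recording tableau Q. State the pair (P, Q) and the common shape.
P = [1, 2, 4] / [3, 8] / [5] / [6] / [7] / [9];  Q = [1, 2, 7] / [3, 5] / [4] / [6] / [8] / [9];  common shape = (3, 2, 1, 1, 1, 1)

Row-insert the values π_1, π_2, … into P one at a time, bumping the leftmost entry strictly greater than the inserted value down to the next row. The recording tableau Q records, in position (i, j), the step at which that cell was added to P.
  Insert 7 (step 1): P = [7];  Q = [1]
  Insert 9 (step 2): P = [7, 9];  Q = [1, 2]
  Insert 8 (step 3): P = [7, 8] / [9];  Q = [1, 2] / [3]
  Insert 1 (step 4): P = [1, 8] / [7] / [9];  Q = [1, 2] / [3] / [4]
  Insert 6 (step 5): P = [1, 6] / [7, 8] / [9];  Q = [1, 2] / [3, 5] / [4]
  Insert 3 (step 6): P = [1, 3] / [6, 8] / [7] / [9];  Q = [1, 2] / [3, 5] / [4] / [6]
  Insert 5 (step 7): P = [1, 3, 5] / [6, 8] / [7] / [9];  Q = [1, 2, 7] / [3, 5] / [4] / [6]
  Insert 4 (step 8): P = [1, 3, 4] / [5, 8] / [6] / [7] / [9];  Q = [1, 2, 7] / [3, 5] / [4] / [6] / [8]
  Insert 2 (step 9): P = [1, 2, 4] / [3, 8] / [5] / [6] / [7] / [9];  Q = [1, 2, 7] / [3, 5] / [4] / [6] / [8] / [9]
Final shape: (3, 2, 1, 1, 1, 1).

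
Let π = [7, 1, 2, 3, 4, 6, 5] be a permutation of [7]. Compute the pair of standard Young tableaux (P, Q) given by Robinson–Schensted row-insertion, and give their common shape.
P = [1, 2, 3, 4, 5] / [6] / [7];  Q = [1, 3, 4, 5, 6] / [2] / [7];  common shape = (5, 1, 1)

Row-insert the values π_1, π_2, … into P one at a time, bumping the leftmost entry strictly greater than the inserted value down to the next row. The recording tableau Q records, in position (i, j), the step at which that cell was added to P.
  Insert 7 (step 1): P = [7];  Q = [1]
  Insert 1 (step 2): P = [1] / [7];  Q = [1] / [2]
  Insert 2 (step 3): P = [1, 2] / [7];  Q = [1, 3] / [2]
  Insert 3 (step 4): P = [1, 2, 3] / [7];  Q = [1, 3, 4] / [2]
  Insert 4 (step 5): P = [1, 2, 3, 4] / [7];  Q = [1, 3, 4, 5] / [2]
  Insert 6 (step 6): P = [1, 2, 3, 4, 6] / [7];  Q = [1, 3, 4, 5, 6] / [2]
  Insert 5 (step 7): P = [1, 2, 3, 4, 5] / [6] / [7];  Q = [1, 3, 4, 5, 6] / [2] / [7]
Final shape: (5, 1, 1).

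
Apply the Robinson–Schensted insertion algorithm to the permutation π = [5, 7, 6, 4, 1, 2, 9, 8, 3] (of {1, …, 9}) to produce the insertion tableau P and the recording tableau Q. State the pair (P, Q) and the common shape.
P = [1, 2, 3] / [4, 6, 8] / [5, 9] / [7];  Q = [1, 2, 7] / [3, 6, 8] / [4, 9] / [5];  common shape = (3, 3, 2, 1)

Row-insert the values π_1, π_2, … into P one at a time, bumping the leftmost entry strictly greater than the inserted value down to the next row. The recording tableau Q records, in position (i, j), the step at which that cell was added to P.
  Insert 5 (step 1): P = [5];  Q = [1]
  Insert 7 (step 2): P = [5, 7];  Q = [1, 2]
  Insert 6 (step 3): P = [5, 6] / [7];  Q = [1, 2] / [3]
  Insert 4 (step 4): P = [4, 6] / [5] / [7];  Q = [1, 2] / [3] / [4]
  Insert 1 (step 5): P = [1, 6] / [4] / [5] / [7];  Q = [1, 2] / [3] / [4] / [5]
  Insert 2 (step 6): P = [1, 2] / [4, 6] / [5] / [7];  Q = [1, 2] / [3, 6] / [4] / [5]
  Insert 9 (step 7): P = [1, 2, 9] / [4, 6] / [5] / [7];  Q = [1, 2, 7] / [3, 6] / [4] / [5]
  Insert 8 (step 8): P = [1, 2, 8] / [4, 6, 9] / [5] / [7];  Q = [1, 2, 7] / [3, 6, 8] / [4] / [5]
  Insert 3 (step 9): P = [1, 2, 3] / [4, 6, 8] / [5, 9] / [7];  Q = [1, 2, 7] / [3, 6, 8] / [4, 9] / [5]
Final shape: (3, 3, 2, 1).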